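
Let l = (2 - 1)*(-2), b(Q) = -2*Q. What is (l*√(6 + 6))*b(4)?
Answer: 32*√3 ≈ 55.426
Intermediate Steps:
l = -2 (l = 1*(-2) = -2)
(l*√(6 + 6))*b(4) = (-2*√(6 + 6))*(-2*4) = -4*√3*(-8) = 32*√3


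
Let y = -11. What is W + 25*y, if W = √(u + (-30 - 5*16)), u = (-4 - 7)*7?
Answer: -275 + I*√187 ≈ -275.0 + 13.675*I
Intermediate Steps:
u = -77 (u = -11*7 = -77)
W = I*√187 (W = √(-77 + (-30 - 5*16)) = √(-77 + (-30 - 1*80)) = √(-77 + (-30 - 80)) = √(-77 - 110) = √(-187) = I*√187 ≈ 13.675*I)
W + 25*y = I*√187 + 25*(-11) = I*√187 - 275 = -275 + I*√187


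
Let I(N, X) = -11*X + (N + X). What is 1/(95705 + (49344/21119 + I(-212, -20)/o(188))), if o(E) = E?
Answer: 992593/94998368876 ≈ 1.0449e-5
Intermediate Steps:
I(N, X) = N - 10*X
1/(95705 + (49344/21119 + I(-212, -20)/o(188))) = 1/(95705 + (49344/21119 + (-212 - 10*(-20))/188)) = 1/(95705 + (49344*(1/21119) + (-212 + 200)*(1/188))) = 1/(95705 + (49344/21119 - 12*1/188)) = 1/(95705 + (49344/21119 - 3/47)) = 1/(95705 + 2255811/992593) = 1/(94998368876/992593) = 992593/94998368876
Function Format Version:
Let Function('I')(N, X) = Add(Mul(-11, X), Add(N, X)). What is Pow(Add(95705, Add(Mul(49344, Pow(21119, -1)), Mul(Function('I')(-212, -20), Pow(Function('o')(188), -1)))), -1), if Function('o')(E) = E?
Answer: Rational(992593, 94998368876) ≈ 1.0449e-5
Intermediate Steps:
Function('I')(N, X) = Add(N, Mul(-10, X))
Pow(Add(95705, Add(Mul(49344, Pow(21119, -1)), Mul(Function('I')(-212, -20), Pow(Function('o')(188), -1)))), -1) = Pow(Add(95705, Add(Mul(49344, Pow(21119, -1)), Mul(Add(-212, Mul(-10, -20)), Pow(188, -1)))), -1) = Pow(Add(95705, Add(Mul(49344, Rational(1, 21119)), Mul(Add(-212, 200), Rational(1, 188)))), -1) = Pow(Add(95705, Add(Rational(49344, 21119), Mul(-12, Rational(1, 188)))), -1) = Pow(Add(95705, Add(Rational(49344, 21119), Rational(-3, 47))), -1) = Pow(Add(95705, Rational(2255811, 992593)), -1) = Pow(Rational(94998368876, 992593), -1) = Rational(992593, 94998368876)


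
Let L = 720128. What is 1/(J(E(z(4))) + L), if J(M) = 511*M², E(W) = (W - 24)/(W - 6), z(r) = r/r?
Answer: 25/18273519 ≈ 1.3681e-6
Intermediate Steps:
z(r) = 1
E(W) = (-24 + W)/(-6 + W)
1/(J(E(z(4))) + L) = 1/(511*((-24 + 1)/(-6 + 1))² + 720128) = 1/(511*(-23/(-5))² + 720128) = 1/(511*(-⅕*(-23))² + 720128) = 1/(511*(23/5)² + 720128) = 1/(511*(529/25) + 720128) = 1/(270319/25 + 720128) = 1/(18273519/25) = 25/18273519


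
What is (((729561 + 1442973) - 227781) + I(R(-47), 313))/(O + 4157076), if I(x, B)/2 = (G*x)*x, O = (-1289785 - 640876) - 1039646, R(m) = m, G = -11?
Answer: 1896155/1186769 ≈ 1.5977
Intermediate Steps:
O = -2970307 (O = -1930661 - 1039646 = -2970307)
I(x, B) = -22*x**2 (I(x, B) = 2*((-11*x)*x) = 2*(-11*x**2) = -22*x**2)
(((729561 + 1442973) - 227781) + I(R(-47), 313))/(O + 4157076) = (((729561 + 1442973) - 227781) - 22*(-47)**2)/(-2970307 + 4157076) = ((2172534 - 227781) - 22*2209)/1186769 = (1944753 - 48598)*(1/1186769) = 1896155*(1/1186769) = 1896155/1186769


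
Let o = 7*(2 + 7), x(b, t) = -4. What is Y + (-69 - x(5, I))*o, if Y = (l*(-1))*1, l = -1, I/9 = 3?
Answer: -4094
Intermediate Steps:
I = 27 (I = 9*3 = 27)
o = 63 (o = 7*9 = 63)
Y = 1 (Y = -1*(-1)*1 = 1*1 = 1)
Y + (-69 - x(5, I))*o = 1 + (-69 - 1*(-4))*63 = 1 + (-69 + 4)*63 = 1 - 65*63 = 1 - 4095 = -4094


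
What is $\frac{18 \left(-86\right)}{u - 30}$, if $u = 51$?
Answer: $- \frac{516}{7} \approx -73.714$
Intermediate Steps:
$\frac{18 \left(-86\right)}{u - 30} = \frac{18 \left(-86\right)}{51 - 30} = - \frac{1548}{21} = \left(-1548\right) \frac{1}{21} = - \frac{516}{7}$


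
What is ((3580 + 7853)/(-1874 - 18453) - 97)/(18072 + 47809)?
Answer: -1983152/1339163087 ≈ -0.0014809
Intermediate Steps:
((3580 + 7853)/(-1874 - 18453) - 97)/(18072 + 47809) = (11433/(-20327) - 97)/65881 = (11433*(-1/20327) - 97)*(1/65881) = (-11433/20327 - 97)*(1/65881) = -1983152/20327*1/65881 = -1983152/1339163087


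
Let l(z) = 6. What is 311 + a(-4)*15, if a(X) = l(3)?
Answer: 401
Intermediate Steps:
a(X) = 6
311 + a(-4)*15 = 311 + 6*15 = 311 + 90 = 401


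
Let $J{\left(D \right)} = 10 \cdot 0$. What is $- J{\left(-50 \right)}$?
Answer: $0$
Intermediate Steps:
$J{\left(D \right)} = 0$
$- J{\left(-50 \right)} = \left(-1\right) 0 = 0$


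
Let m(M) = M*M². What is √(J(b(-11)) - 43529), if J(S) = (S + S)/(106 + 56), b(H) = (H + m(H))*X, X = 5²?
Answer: I*√3559399/9 ≈ 209.63*I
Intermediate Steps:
X = 25
m(M) = M³
b(H) = 25*H + 25*H³ (b(H) = (H + H³)*25 = 25*H + 25*H³)
J(S) = S/81 (J(S) = (2*S)/162 = (2*S)*(1/162) = S/81)
√(J(b(-11)) - 43529) = √((25*(-11)*(1 + (-11)²))/81 - 43529) = √((25*(-11)*(1 + 121))/81 - 43529) = √((25*(-11)*122)/81 - 43529) = √((1/81)*(-33550) - 43529) = √(-33550/81 - 43529) = √(-3559399/81) = I*√3559399/9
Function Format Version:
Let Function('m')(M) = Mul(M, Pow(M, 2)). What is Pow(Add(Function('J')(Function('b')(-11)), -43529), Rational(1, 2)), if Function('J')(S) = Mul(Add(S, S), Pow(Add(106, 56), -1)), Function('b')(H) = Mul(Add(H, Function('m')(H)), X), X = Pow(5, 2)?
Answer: Mul(Rational(1, 9), I, Pow(3559399, Rational(1, 2))) ≈ Mul(209.63, I)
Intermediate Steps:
X = 25
Function('m')(M) = Pow(M, 3)
Function('b')(H) = Add(Mul(25, H), Mul(25, Pow(H, 3))) (Function('b')(H) = Mul(Add(H, Pow(H, 3)), 25) = Add(Mul(25, H), Mul(25, Pow(H, 3))))
Function('J')(S) = Mul(Rational(1, 81), S) (Function('J')(S) = Mul(Mul(2, S), Pow(162, -1)) = Mul(Mul(2, S), Rational(1, 162)) = Mul(Rational(1, 81), S))
Pow(Add(Function('J')(Function('b')(-11)), -43529), Rational(1, 2)) = Pow(Add(Mul(Rational(1, 81), Mul(25, -11, Add(1, Pow(-11, 2)))), -43529), Rational(1, 2)) = Pow(Add(Mul(Rational(1, 81), Mul(25, -11, Add(1, 121))), -43529), Rational(1, 2)) = Pow(Add(Mul(Rational(1, 81), Mul(25, -11, 122)), -43529), Rational(1, 2)) = Pow(Add(Mul(Rational(1, 81), -33550), -43529), Rational(1, 2)) = Pow(Add(Rational(-33550, 81), -43529), Rational(1, 2)) = Pow(Rational(-3559399, 81), Rational(1, 2)) = Mul(Rational(1, 9), I, Pow(3559399, Rational(1, 2)))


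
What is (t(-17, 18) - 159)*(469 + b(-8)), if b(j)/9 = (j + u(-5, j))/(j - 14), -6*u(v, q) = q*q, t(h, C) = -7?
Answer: -870338/11 ≈ -79122.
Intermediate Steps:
u(v, q) = -q**2/6 (u(v, q) = -q*q/6 = -q**2/6)
b(j) = 9*(j - j**2/6)/(-14 + j) (b(j) = 9*((j - j**2/6)/(j - 14)) = 9*((j - j**2/6)/(-14 + j)) = 9*(j - j**2/6)/(-14 + j))
(t(-17, 18) - 159)*(469 + b(-8)) = (-7 - 159)*(469 + (3/2)*(-8)*(6 - 1*(-8))/(-14 - 8)) = -166*(469 + (3/2)*(-8)*(6 + 8)/(-22)) = -166*(469 + (3/2)*(-8)*(-1/22)*14) = -166*(469 + 84/11) = -166*5243/11 = -870338/11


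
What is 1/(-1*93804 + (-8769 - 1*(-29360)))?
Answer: -1/73213 ≈ -1.3659e-5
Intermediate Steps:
1/(-1*93804 + (-8769 - 1*(-29360))) = 1/(-93804 + (-8769 + 29360)) = 1/(-93804 + 20591) = 1/(-73213) = -1/73213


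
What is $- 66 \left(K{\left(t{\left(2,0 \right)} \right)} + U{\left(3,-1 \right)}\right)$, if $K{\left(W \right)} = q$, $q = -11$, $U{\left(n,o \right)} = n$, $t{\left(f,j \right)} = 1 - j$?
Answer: $528$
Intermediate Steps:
$K{\left(W \right)} = -11$
$- 66 \left(K{\left(t{\left(2,0 \right)} \right)} + U{\left(3,-1 \right)}\right) = - 66 \left(-11 + 3\right) = \left(-66\right) \left(-8\right) = 528$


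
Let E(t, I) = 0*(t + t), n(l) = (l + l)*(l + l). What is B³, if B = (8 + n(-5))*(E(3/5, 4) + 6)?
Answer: 272097792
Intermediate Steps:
n(l) = 4*l² (n(l) = (2*l)*(2*l) = 4*l²)
E(t, I) = 0 (E(t, I) = 0*(2*t) = 0)
B = 648 (B = (8 + 4*(-5)²)*(0 + 6) = (8 + 4*25)*6 = (8 + 100)*6 = 108*6 = 648)
B³ = 648³ = 272097792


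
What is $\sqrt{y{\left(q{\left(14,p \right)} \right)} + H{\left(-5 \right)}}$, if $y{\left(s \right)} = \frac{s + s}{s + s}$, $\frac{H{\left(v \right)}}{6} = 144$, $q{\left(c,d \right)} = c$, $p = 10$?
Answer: $\sqrt{865} \approx 29.411$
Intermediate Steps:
$H{\left(v \right)} = 864$ ($H{\left(v \right)} = 6 \cdot 144 = 864$)
$y{\left(s \right)} = 1$ ($y{\left(s \right)} = \frac{2 s}{2 s} = 2 s \frac{1}{2 s} = 1$)
$\sqrt{y{\left(q{\left(14,p \right)} \right)} + H{\left(-5 \right)}} = \sqrt{1 + 864} = \sqrt{865}$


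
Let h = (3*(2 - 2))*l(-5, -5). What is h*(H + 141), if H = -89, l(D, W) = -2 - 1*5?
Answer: 0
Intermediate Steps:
l(D, W) = -7 (l(D, W) = -2 - 5 = -7)
h = 0 (h = (3*(2 - 2))*(-7) = (3*0)*(-7) = 0*(-7) = 0)
h*(H + 141) = 0*(-89 + 141) = 0*52 = 0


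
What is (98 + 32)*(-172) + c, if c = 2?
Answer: -22358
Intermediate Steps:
(98 + 32)*(-172) + c = (98 + 32)*(-172) + 2 = 130*(-172) + 2 = -22360 + 2 = -22358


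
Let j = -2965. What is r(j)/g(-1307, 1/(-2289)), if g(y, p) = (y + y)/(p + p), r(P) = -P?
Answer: 2965/2991723 ≈ 0.00099107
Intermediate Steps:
g(y, p) = y/p (g(y, p) = (2*y)/((2*p)) = (2*y)*(1/(2*p)) = y/p)
r(j)/g(-1307, 1/(-2289)) = (-1*(-2965))/((-1307/(1/(-2289)))) = 2965/((-1307/(-1/2289))) = 2965/((-1307*(-2289))) = 2965/2991723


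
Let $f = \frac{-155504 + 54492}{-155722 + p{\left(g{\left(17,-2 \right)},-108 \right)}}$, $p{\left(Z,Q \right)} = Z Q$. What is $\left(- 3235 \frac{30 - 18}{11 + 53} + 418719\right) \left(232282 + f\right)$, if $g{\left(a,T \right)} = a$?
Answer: $\frac{15302074124141127}{157558} \approx 9.712 \cdot 10^{10}$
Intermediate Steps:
$p{\left(Z,Q \right)} = Q Z$
$f = \frac{50506}{78779}$ ($f = \frac{-155504 + 54492}{-155722 - 1836} = - \frac{101012}{-155722 - 1836} = - \frac{101012}{-157558} = \left(-101012\right) \left(- \frac{1}{157558}\right) = \frac{50506}{78779} \approx 0.64111$)
$\left(- 3235 \frac{30 - 18}{11 + 53} + 418719\right) \left(232282 + f\right) = \left(- 3235 \frac{30 - 18}{11 + 53} + 418719\right) \left(232282 + \frac{50506}{78779}\right) = \left(- 3235 \cdot \frac{12}{64} + 418719\right) \frac{18298994184}{78779} = \left(- 3235 \cdot 12 \cdot \frac{1}{64} + 418719\right) \frac{18298994184}{78779} = \left(\left(-3235\right) \frac{3}{16} + 418719\right) \frac{18298994184}{78779} = \left(- \frac{9705}{16} + 418719\right) \frac{18298994184}{78779} = \frac{6689799}{16} \cdot \frac{18298994184}{78779} = \frac{15302074124141127}{157558}$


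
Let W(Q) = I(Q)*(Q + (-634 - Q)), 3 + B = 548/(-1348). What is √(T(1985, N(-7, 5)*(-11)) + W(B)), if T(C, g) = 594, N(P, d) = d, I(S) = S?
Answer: √312739370/337 ≈ 52.476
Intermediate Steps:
B = -1148/337 (B = -3 + 548/(-1348) = -3 + 548*(-1/1348) = -3 - 137/337 = -1148/337 ≈ -3.4065)
W(Q) = -634*Q (W(Q) = Q*(Q + (-634 - Q)) = Q*(-634) = -634*Q)
√(T(1985, N(-7, 5)*(-11)) + W(B)) = √(594 - 634*(-1148/337)) = √(594 + 727832/337) = √(928010/337) = √312739370/337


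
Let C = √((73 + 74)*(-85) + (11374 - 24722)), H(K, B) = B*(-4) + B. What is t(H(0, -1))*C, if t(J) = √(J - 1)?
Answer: I*√51686 ≈ 227.35*I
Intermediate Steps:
H(K, B) = -3*B (H(K, B) = -4*B + B = -3*B)
C = I*√25843 (C = √(147*(-85) - 13348) = √(-12495 - 13348) = √(-25843) = I*√25843 ≈ 160.76*I)
t(J) = √(-1 + J)
t(H(0, -1))*C = √(-1 - 3*(-1))*(I*√25843) = √(-1 + 3)*(I*√25843) = √2*(I*√25843) = I*√51686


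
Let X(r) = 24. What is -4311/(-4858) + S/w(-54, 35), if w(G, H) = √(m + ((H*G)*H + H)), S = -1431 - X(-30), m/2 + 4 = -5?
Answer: 4311/4858 + 1455*I*√66133/66133 ≈ 0.8874 + 5.6579*I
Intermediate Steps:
m = -18 (m = -8 + 2*(-5) = -8 - 10 = -18)
S = -1455 (S = -1431 - 1*24 = -1431 - 24 = -1455)
w(G, H) = √(-18 + H + G*H²) (w(G, H) = √(-18 + ((H*G)*H + H)) = √(-18 + ((G*H)*H + H)) = √(-18 + (G*H² + H)) = √(-18 + (H + G*H²)) = √(-18 + H + G*H²))
-4311/(-4858) + S/w(-54, 35) = -4311/(-4858) - 1455/√(-18 + 35 - 54*35²) = -4311*(-1/4858) - 1455/√(-18 + 35 - 54*1225) = 4311/4858 - 1455/√(-18 + 35 - 66150) = 4311/4858 - 1455*(-I*√66133/66133) = 4311/4858 - (-1455)*I*√66133/66133 = 4311/4858 + 1455*I*√66133/66133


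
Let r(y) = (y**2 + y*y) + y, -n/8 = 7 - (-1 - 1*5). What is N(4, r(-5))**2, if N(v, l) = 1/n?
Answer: 1/10816 ≈ 9.2456e-5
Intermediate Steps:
n = -104 (n = -8*(7 - (-1 - 1*5)) = -8*(7 - (-1 - 5)) = -8*(7 - 1*(-6)) = -8*(7 + 6) = -8*13 = -104)
r(y) = y + 2*y**2 (r(y) = (y**2 + y**2) + y = 2*y**2 + y = y + 2*y**2)
N(v, l) = -1/104 (N(v, l) = 1/(-104) = -1/104)
N(4, r(-5))**2 = (-1/104)**2 = 1/10816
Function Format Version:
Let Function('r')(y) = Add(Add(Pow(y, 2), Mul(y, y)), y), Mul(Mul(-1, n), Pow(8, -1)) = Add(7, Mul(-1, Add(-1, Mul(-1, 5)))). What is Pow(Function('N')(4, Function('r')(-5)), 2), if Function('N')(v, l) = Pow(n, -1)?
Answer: Rational(1, 10816) ≈ 9.2456e-5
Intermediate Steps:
n = -104 (n = Mul(-8, Add(7, Mul(-1, Add(-1, Mul(-1, 5))))) = Mul(-8, Add(7, Mul(-1, Add(-1, -5)))) = Mul(-8, Add(7, Mul(-1, -6))) = Mul(-8, Add(7, 6)) = Mul(-8, 13) = -104)
Function('r')(y) = Add(y, Mul(2, Pow(y, 2))) (Function('r')(y) = Add(Add(Pow(y, 2), Pow(y, 2)), y) = Add(Mul(2, Pow(y, 2)), y) = Add(y, Mul(2, Pow(y, 2))))
Function('N')(v, l) = Rational(-1, 104) (Function('N')(v, l) = Pow(-104, -1) = Rational(-1, 104))
Pow(Function('N')(4, Function('r')(-5)), 2) = Pow(Rational(-1, 104), 2) = Rational(1, 10816)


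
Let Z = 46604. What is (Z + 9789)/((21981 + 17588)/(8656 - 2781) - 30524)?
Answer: -331308875/179288931 ≈ -1.8479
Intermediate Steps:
(Z + 9789)/((21981 + 17588)/(8656 - 2781) - 30524) = (46604 + 9789)/((21981 + 17588)/(8656 - 2781) - 30524) = 56393/(39569/5875 - 30524) = 56393/(-179288931/5875) = 56393*(-5875/179288931) = -331308875/179288931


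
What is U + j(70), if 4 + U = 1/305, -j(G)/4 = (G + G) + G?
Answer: -257419/305 ≈ -844.00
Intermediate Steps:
j(G) = -12*G (j(G) = -4*((G + G) + G) = -4*(2*G + G) = -12*G)
U = -1219/305 (U = -4 + 1/305 = -1219/305 ≈ -3.9967)
U + j(70) = -1219/305 - 12*70 = -1219/305 - 840 = -257419/305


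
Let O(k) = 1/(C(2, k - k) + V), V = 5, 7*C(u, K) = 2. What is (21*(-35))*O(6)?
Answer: -5145/37 ≈ -139.05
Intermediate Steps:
C(u, K) = 2/7 (C(u, K) = (⅐)*2 = 2/7)
O(k) = 7/37 (O(k) = 1/(2/7 + 5) = 1/(37/7) = 7/37)
(21*(-35))*O(6) = (21*(-35))*(7/37) = -735*7/37 = -5145/37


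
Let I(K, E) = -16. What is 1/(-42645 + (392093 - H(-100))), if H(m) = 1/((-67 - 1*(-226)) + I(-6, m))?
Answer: 143/49971063 ≈ 2.8617e-6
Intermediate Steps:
H(m) = 1/143 (H(m) = 1/((-67 - 1*(-226)) - 16) = 1/((-67 + 226) - 16) = 1/(159 - 16) = 1/143)
1/(-42645 + (392093 - H(-100))) = 1/(-42645 + (392093 - 1*1/143)) = 1/(-42645 + (392093 - 1/143)) = 1/(-42645 + 56069298/143) = 1/(49971063/143) = 143/49971063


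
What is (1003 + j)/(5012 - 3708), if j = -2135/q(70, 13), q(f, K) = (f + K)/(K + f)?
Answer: -283/326 ≈ -0.86810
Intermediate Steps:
q(f, K) = 1 (q(f, K) = (K + f)/(K + f) = 1)
j = -2135 (j = -2135/1 = -2135*1 = -2135)
(1003 + j)/(5012 - 3708) = (1003 - 2135)/(5012 - 3708) = -1132/1304 = -1132*1/1304 = -283/326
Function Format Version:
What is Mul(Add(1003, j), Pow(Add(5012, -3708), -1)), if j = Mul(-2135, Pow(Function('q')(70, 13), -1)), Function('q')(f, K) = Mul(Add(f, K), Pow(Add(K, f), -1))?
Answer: Rational(-283, 326) ≈ -0.86810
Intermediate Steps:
Function('q')(f, K) = 1 (Function('q')(f, K) = Mul(Add(K, f), Pow(Add(K, f), -1)) = 1)
j = -2135 (j = Mul(-2135, Pow(1, -1)) = Mul(-2135, 1) = -2135)
Mul(Add(1003, j), Pow(Add(5012, -3708), -1)) = Mul(Add(1003, -2135), Pow(Add(5012, -3708), -1)) = Mul(-1132, Pow(1304, -1)) = Mul(-1132, Rational(1, 1304)) = Rational(-283, 326)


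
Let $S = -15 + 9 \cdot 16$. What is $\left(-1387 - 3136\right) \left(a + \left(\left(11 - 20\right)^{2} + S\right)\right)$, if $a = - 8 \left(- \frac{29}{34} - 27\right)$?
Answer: $- \frac{33280234}{17} \approx -1.9577 \cdot 10^{6}$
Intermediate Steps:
$S = 129$ ($S = -15 + 144 = 129$)
$a = \frac{3788}{17}$ ($a = - 8 \left(\left(-29\right) \frac{1}{34} - 27\right) = - 8 \left(- \frac{29}{34} - 27\right) = \left(-8\right) \left(- \frac{947}{34}\right) = \frac{3788}{17} \approx 222.82$)
$\left(-1387 - 3136\right) \left(a + \left(\left(11 - 20\right)^{2} + S\right)\right) = \left(-1387 - 3136\right) \left(\frac{3788}{17} + \left(\left(11 - 20\right)^{2} + 129\right)\right) = - 4523 \left(\frac{3788}{17} + \left(\left(-9\right)^{2} + 129\right)\right) = - 4523 \left(\frac{3788}{17} + \left(81 + 129\right)\right) = - 4523 \left(\frac{3788}{17} + 210\right) = \left(-4523\right) \frac{7358}{17} = - \frac{33280234}{17}$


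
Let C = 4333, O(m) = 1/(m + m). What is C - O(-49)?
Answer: 424635/98 ≈ 4333.0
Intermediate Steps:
O(m) = 1/(2*m)
C - O(-49) = 4333 - 1/(2*(-49)) = 4333 - (-1)/(2*49) = 4333 - 1*(-1/98) = 4333 + 1/98 = 424635/98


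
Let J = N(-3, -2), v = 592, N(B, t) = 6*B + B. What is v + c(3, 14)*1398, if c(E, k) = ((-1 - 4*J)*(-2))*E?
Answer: -695612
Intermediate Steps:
N(B, t) = 7*B
J = -21 (J = 7*(-3) = -21)
c(E, k) = -166*E (c(E, k) = ((-1 - 4*(-21))*(-2))*E = ((-1 + 84)*(-2))*E = (83*(-2))*E = -166*E)
v + c(3, 14)*1398 = 592 - 166*3*1398 = 592 - 498*1398 = 592 - 696204 = -695612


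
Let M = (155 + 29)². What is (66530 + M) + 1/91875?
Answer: 9222963751/91875 ≈ 1.0039e+5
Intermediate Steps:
M = 33856 (M = 184² = 33856)
(66530 + M) + 1/91875 = (66530 + 33856) + 1/91875 = 100386 + 1/91875 = 9222963751/91875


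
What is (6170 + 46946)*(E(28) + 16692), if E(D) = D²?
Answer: 928255216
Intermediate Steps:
(6170 + 46946)*(E(28) + 16692) = (6170 + 46946)*(28² + 16692) = 53116*(784 + 16692) = 53116*17476 = 928255216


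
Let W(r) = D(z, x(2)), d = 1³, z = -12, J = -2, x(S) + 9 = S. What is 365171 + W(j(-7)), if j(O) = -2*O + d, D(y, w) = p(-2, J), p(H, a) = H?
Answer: 365169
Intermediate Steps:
x(S) = -9 + S
d = 1
D(y, w) = -2
j(O) = 1 - 2*O (j(O) = -2*O + 1 = 1 - 2*O)
W(r) = -2
365171 + W(j(-7)) = 365171 - 2 = 365169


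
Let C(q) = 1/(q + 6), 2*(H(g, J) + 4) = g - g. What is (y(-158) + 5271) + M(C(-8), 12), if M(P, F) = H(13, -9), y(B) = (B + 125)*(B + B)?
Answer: 15695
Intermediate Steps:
y(B) = 2*B*(125 + B) (y(B) = (125 + B)*(2*B) = 2*B*(125 + B))
H(g, J) = -4 (H(g, J) = -4 + (g - g)/2 = -4 + (1/2)*0 = -4 + 0 = -4)
C(q) = 1/(6 + q)
M(P, F) = -4
(y(-158) + 5271) + M(C(-8), 12) = (2*(-158)*(125 - 158) + 5271) - 4 = (2*(-158)*(-33) + 5271) - 4 = (10428 + 5271) - 4 = 15699 - 4 = 15695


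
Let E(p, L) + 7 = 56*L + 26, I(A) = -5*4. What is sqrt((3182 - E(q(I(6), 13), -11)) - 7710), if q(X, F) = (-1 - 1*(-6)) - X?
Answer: I*sqrt(3931) ≈ 62.698*I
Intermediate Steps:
I(A) = -20
q(X, F) = 5 - X (q(X, F) = (-1 + 6) - X = 5 - X)
E(p, L) = 19 + 56*L (E(p, L) = -7 + (56*L + 26) = -7 + (26 + 56*L) = 19 + 56*L)
sqrt((3182 - E(q(I(6), 13), -11)) - 7710) = sqrt((3182 - (19 + 56*(-11))) - 7710) = sqrt((3182 - (19 - 616)) - 7710) = sqrt((3182 - 1*(-597)) - 7710) = sqrt((3182 + 597) - 7710) = sqrt(3779 - 7710) = sqrt(-3931) = I*sqrt(3931)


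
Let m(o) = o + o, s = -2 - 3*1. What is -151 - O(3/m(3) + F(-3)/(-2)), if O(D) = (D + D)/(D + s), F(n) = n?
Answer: -449/3 ≈ -149.67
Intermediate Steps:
s = -5 (s = -2 - 3 = -5)
m(o) = 2*o
O(D) = 2*D/(-5 + D) (O(D) = (D + D)/(D - 5) = (2*D)/(-5 + D) = 2*D/(-5 + D))
-151 - O(3/m(3) + F(-3)/(-2)) = -151 - 2*(3/((2*3)) - 3/(-2))/(-5 + (3/((2*3)) - 3/(-2))) = -151 - 2*(3/6 - 3*(-½))/(-5 + (3/6 - 3*(-½))) = -151 - 2*(3*(⅙) + 3/2)/(-5 + (3*(⅙) + 3/2)) = -151 - 2*(½ + 3/2)/(-5 + (½ + 3/2)) = -151 - 2*2/(-5 + 2) = -151 - 2*2/(-3) = -151 - 2*2*(-1)/3 = -151 - 1*(-4/3) = -151 + 4/3 = -449/3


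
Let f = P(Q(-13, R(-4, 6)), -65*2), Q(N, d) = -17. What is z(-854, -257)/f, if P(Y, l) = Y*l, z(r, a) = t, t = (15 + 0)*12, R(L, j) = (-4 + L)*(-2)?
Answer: 18/221 ≈ 0.081448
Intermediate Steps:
R(L, j) = 8 - 2*L
t = 180 (t = 15*12 = 180)
z(r, a) = 180
f = 2210 (f = -(-1105)*2 = -17*(-130) = 2210)
z(-854, -257)/f = 180/2210 = 180*(1/2210) = 18/221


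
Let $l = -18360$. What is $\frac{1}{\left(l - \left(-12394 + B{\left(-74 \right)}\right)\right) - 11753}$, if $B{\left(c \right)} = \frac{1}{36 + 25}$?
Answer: $- \frac{61}{1080860} \approx -5.6437 \cdot 10^{-5}$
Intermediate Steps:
$B{\left(c \right)} = \frac{1}{61}$
$\frac{1}{\left(l - \left(-12394 + B{\left(-74 \right)}\right)\right) - 11753} = \frac{1}{\left(-18360 + \left(12394 - \frac{1}{61}\right)\right) - 11753} = \frac{1}{\left(-18360 + \frac{756033}{61}\right) - 11753} = \frac{1}{- \frac{363927}{61} - 11753} = \frac{1}{- \frac{1080860}{61}} = - \frac{61}{1080860}$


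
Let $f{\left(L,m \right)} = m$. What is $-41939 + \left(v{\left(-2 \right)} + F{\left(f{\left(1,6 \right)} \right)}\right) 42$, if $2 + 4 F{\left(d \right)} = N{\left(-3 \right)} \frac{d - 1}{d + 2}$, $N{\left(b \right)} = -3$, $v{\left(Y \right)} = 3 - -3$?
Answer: $- \frac{667643}{16} \approx -41728.0$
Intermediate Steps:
$v{\left(Y \right)} = 6$ ($v{\left(Y \right)} = 3 + 3 = 6$)
$F{\left(d \right)} = - \frac{1}{2} - \frac{3 \left(-1 + d\right)}{4 \left(2 + d\right)}$ ($F{\left(d \right)} = - \frac{1}{2} + \frac{\left(-3\right) \frac{d - 1}{d + 2}}{4} = - \frac{1}{2} + \frac{\left(-3\right) \frac{-1 + d}{2 + d}}{4} = - \frac{1}{2} + \frac{\left(-3\right) \frac{1}{2 + d} \left(-1 + d\right)}{4} = - \frac{1}{2} - \frac{3 \left(-1 + d\right)}{4 \left(2 + d\right)}$)
$-41939 + \left(v{\left(-2 \right)} + F{\left(f{\left(1,6 \right)} \right)}\right) 42 = -41939 + \left(6 + \frac{-1 - 30}{4 \left(2 + 6\right)}\right) 42 = -41939 + \left(6 + \frac{-1 - 30}{4 \cdot 8}\right) 42 = -41939 + \left(6 + \frac{1}{4} \cdot \frac{1}{8} \left(-31\right)\right) 42 = -41939 + \left(6 - \frac{31}{32}\right) 42 = -41939 + \frac{161}{32} \cdot 42 = -41939 + \frac{3381}{16} = - \frac{667643}{16}$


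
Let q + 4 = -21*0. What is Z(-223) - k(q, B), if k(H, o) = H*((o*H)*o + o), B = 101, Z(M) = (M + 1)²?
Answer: -113528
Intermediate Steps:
Z(M) = (1 + M)²
q = -4 (q = -4 - 21*0 = -4 + 0 = -4)
k(H, o) = H*(o + H*o²) (k(H, o) = H*((H*o)*o + o) = H*(H*o² + o) = H*(o + H*o²))
Z(-223) - k(q, B) = (1 - 223)² - (-4)*101*(1 - 4*101) = (-222)² - (-4)*101*(1 - 404) = 49284 - (-4)*101*(-403) = 49284 - 1*162812 = 49284 - 162812 = -113528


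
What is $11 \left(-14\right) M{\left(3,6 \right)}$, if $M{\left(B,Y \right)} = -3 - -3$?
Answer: $0$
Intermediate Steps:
$M{\left(B,Y \right)} = 0$ ($M{\left(B,Y \right)} = -3 + 3 = 0$)
$11 \left(-14\right) M{\left(3,6 \right)} = 11 \left(-14\right) 0 = \left(-154\right) 0 = 0$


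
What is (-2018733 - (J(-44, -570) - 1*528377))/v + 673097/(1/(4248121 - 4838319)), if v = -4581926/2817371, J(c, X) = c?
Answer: -910107014825422502/2290963 ≈ -3.9726e+11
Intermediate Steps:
v = -4581926/2817371 (v = -4581926*1/2817371 = -4581926/2817371 ≈ -1.6263)
(-2018733 - (J(-44, -570) - 1*528377))/v + 673097/(1/(4248121 - 4838319)) = (-2018733 - (-44 - 1*528377))/(-4581926/2817371) + 673097/(1/(4248121 - 4838319)) = (-2018733 - (-44 - 528377))*(-2817371/4581926) + 673097/(1/(-590198)) = (-2018733 - 1*(-528421))*(-2817371/4581926) + 673097/(-1/590198) = (-2018733 + 528421)*(-2817371/4581926) + 673097*(-590198) = -1490312*(-2817371/4581926) - 397260503206 = 2099380904876/2290963 - 397260503206 = -910107014825422502/2290963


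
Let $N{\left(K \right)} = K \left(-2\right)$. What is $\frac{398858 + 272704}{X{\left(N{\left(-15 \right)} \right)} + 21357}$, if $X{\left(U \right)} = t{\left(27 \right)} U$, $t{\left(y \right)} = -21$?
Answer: $\frac{74618}{2303} \approx 32.4$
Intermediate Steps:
$N{\left(K \right)} = - 2 K$
$X{\left(U \right)} = - 21 U$
$\frac{398858 + 272704}{X{\left(N{\left(-15 \right)} \right)} + 21357} = \frac{398858 + 272704}{- 21 \left(\left(-2\right) \left(-15\right)\right) + 21357} = \frac{671562}{\left(-21\right) 30 + 21357} = \frac{671562}{-630 + 21357} = \frac{671562}{20727} = 671562 \cdot \frac{1}{20727} = \frac{74618}{2303}$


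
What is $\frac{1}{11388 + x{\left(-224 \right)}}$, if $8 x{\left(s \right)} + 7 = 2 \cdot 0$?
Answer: $\frac{8}{91097} \approx 8.7818 \cdot 10^{-5}$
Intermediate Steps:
$x{\left(s \right)} = - \frac{7}{8}$ ($x{\left(s \right)} = - \frac{7}{8} + \frac{2 \cdot 0}{8} = - \frac{7}{8} + \frac{1}{8} \cdot 0 = - \frac{7}{8} + 0 = - \frac{7}{8}$)
$\frac{1}{11388 + x{\left(-224 \right)}} = \frac{1}{11388 - \frac{7}{8}} = \frac{1}{\frac{91097}{8}} = \frac{8}{91097}$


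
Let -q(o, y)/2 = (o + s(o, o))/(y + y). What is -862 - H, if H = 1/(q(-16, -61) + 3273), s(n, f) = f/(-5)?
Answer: -860449567/998201 ≈ -862.00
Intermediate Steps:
s(n, f) = -f/5 (s(n, f) = f*(-⅕) = -f/5)
q(o, y) = -4*o/(5*y) (q(o, y) = -2*(o - o/5)/(y + y) = -2*4*o/5/(2*y) = -2*4*o/5*1/(2*y) = -4*o/(5*y))
H = 305/998201 (H = 1/(-⅘*(-16)/(-61) + 3273) = 1/(-⅘*(-16)*(-1/61) + 3273) = 1/(-64/305 + 3273) = 1/(998201/305) = 305/998201 ≈ 0.00030555)
-862 - H = -862 - 1*305/998201 = -862 - 305/998201 = -860449567/998201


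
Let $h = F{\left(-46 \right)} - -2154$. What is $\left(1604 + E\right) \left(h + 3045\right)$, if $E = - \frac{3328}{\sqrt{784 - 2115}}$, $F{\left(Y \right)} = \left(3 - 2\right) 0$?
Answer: $8339196 + \frac{17302272 i \sqrt{11}}{121} \approx 8.3392 \cdot 10^{6} + 4.7426 \cdot 10^{5} i$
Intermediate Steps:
$F{\left(Y \right)} = 0$ ($F{\left(Y \right)} = 1 \cdot 0 = 0$)
$h = 2154$ ($h = 0 - -2154 = 0 + 2154 = 2154$)
$E = \frac{3328 i \sqrt{11}}{121}$ ($E = - \frac{3328}{\sqrt{-1331}} = - \frac{3328}{11 i \sqrt{11}} = - 3328 \left(- \frac{i \sqrt{11}}{121}\right) = \frac{3328 i \sqrt{11}}{121} \approx 91.221 i$)
$\left(1604 + E\right) \left(h + 3045\right) = \left(1604 + \frac{3328 i \sqrt{11}}{121}\right) \left(2154 + 3045\right) = \left(1604 + \frac{3328 i \sqrt{11}}{121}\right) 5199 = 8339196 + \frac{17302272 i \sqrt{11}}{121}$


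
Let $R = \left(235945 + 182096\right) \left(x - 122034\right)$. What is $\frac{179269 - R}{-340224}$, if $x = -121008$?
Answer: $- \frac{101601699991}{340224} \approx -2.9863 \cdot 10^{5}$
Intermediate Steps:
$R = -101601520722$ ($R = \left(235945 + 182096\right) \left(-121008 - 122034\right) = 418041 \left(-243042\right) = -101601520722$)
$\frac{179269 - R}{-340224} = \frac{179269 - -101601520722}{-340224} = \left(179269 + 101601520722\right) \left(- \frac{1}{340224}\right) = 101601699991 \left(- \frac{1}{340224}\right) = - \frac{101601699991}{340224}$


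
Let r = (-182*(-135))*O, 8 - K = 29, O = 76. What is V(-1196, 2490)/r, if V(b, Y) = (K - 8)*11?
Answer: -319/1867320 ≈ -0.00017083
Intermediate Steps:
K = -21 (K = 8 - 1*29 = 8 - 29 = -21)
V(b, Y) = -319 (V(b, Y) = (-21 - 8)*11 = -29*11 = -319)
r = 1867320 (r = -182*(-135)*76 = 24570*76 = 1867320)
V(-1196, 2490)/r = -319/1867320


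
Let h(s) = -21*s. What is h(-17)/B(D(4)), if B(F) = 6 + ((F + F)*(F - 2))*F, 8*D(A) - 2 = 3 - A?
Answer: 30464/507 ≈ 60.087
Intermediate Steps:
D(A) = 5/8 - A/8 (D(A) = ¼ + (3 - A)/8 = ¼ + (3/8 - A/8) = 5/8 - A/8)
B(F) = 6 + 2*F²*(-2 + F) (B(F) = 6 + ((2*F)*(-2 + F))*F = 6 + (2*F*(-2 + F))*F = 6 + 2*F²*(-2 + F))
h(-17)/B(D(4)) = (-21*(-17))/(6 - 4*(5/8 - ⅛*4)² + 2*(5/8 - ⅛*4)³) = 357/(6 - 4*(5/8 - ½)² + 2*(5/8 - ½)³) = 357/(6 - 4*(⅛)² + 2*(⅛)³) = 357/(6 - 4*1/64 + 2*(1/512)) = 357/(6 - 1/16 + 1/256) = 357/(1521/256) = 357*(256/1521) = 30464/507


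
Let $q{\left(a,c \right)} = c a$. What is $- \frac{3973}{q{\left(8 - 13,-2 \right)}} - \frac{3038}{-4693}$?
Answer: $- \frac{18614909}{46930} \approx -396.65$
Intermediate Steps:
$q{\left(a,c \right)} = a c$
$- \frac{3973}{q{\left(8 - 13,-2 \right)}} - \frac{3038}{-4693} = - \frac{3973}{\left(8 - 13\right) \left(-2\right)} - \frac{3038}{-4693} = - \frac{3973}{\left(-5\right) \left(-2\right)} - - \frac{3038}{4693} = - \frac{3973}{10} + \frac{3038}{4693} = - \frac{18614909}{46930}$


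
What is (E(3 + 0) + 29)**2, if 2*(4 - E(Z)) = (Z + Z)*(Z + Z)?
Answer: 225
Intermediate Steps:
E(Z) = 4 - 2*Z**2 (E(Z) = 4 - (Z + Z)*(Z + Z)/2 = 4 - 2*Z*2*Z/2 = 4 - 2*Z**2)
(E(3 + 0) + 29)**2 = ((4 - 2*(3 + 0)**2) + 29)**2 = ((4 - 2*3**2) + 29)**2 = ((4 - 2*9) + 29)**2 = ((4 - 18) + 29)**2 = (-14 + 29)**2 = 15**2 = 225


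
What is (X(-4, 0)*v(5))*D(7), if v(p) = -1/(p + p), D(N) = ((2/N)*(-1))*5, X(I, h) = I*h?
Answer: 0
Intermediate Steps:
D(N) = -10/N (D(N) = -2/N*5 = -10/N)
v(p) = -1/(2*p)
(X(-4, 0)*v(5))*D(7) = ((-4*0)*(-½/5))*(-10/7) = (0*(-½*⅕))*(-10*⅐) = (0*(-⅒))*(-10/7) = 0*(-10/7) = 0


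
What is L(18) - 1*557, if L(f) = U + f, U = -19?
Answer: -558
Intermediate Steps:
L(f) = -19 + f
L(18) - 1*557 = (-19 + 18) - 1*557 = -1 - 557 = -558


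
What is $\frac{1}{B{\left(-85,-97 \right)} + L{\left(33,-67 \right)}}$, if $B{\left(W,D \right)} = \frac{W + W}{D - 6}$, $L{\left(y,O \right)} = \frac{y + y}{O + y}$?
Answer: $- \frac{1751}{509} \approx -3.4401$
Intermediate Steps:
$L{\left(y,O \right)} = \frac{2 y}{O + y}$
$B{\left(W,D \right)} = \frac{2 W}{-6 + D}$
$\frac{1}{B{\left(-85,-97 \right)} + L{\left(33,-67 \right)}} = \frac{1}{2 \left(-85\right) \frac{1}{-6 - 97} + 2 \cdot 33 \frac{1}{-67 + 33}} = \frac{1}{2 \left(-85\right) \frac{1}{-103} + 2 \cdot 33 \frac{1}{-34}} = \frac{1}{2 \left(-85\right) \left(- \frac{1}{103}\right) + 2 \cdot 33 \left(- \frac{1}{34}\right)} = \frac{1}{\frac{170}{103} - \frac{33}{17}} = \frac{1}{- \frac{509}{1751}} = - \frac{1751}{509}$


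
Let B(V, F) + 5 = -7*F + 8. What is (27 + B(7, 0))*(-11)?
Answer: -330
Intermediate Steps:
B(V, F) = 3 - 7*F (B(V, F) = -5 + (-7*F + 8) = -5 + (8 - 7*F) = 3 - 7*F)
(27 + B(7, 0))*(-11) = (27 + (3 - 7*0))*(-11) = (27 + (3 + 0))*(-11) = (27 + 3)*(-11) = 30*(-11) = -330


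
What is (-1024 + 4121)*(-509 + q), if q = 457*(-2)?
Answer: -4407031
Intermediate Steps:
q = -914
(-1024 + 4121)*(-509 + q) = (-1024 + 4121)*(-509 - 914) = 3097*(-1423) = -4407031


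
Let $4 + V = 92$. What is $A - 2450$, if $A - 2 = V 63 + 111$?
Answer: $3207$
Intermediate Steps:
$V = 88$ ($V = -4 + 92 = 88$)
$A = 5657$ ($A = 2 + \left(88 \cdot 63 + 111\right) = 2 + \left(5544 + 111\right) = 2 + 5655 = 5657$)
$A - 2450 = 5657 - 2450 = 3207$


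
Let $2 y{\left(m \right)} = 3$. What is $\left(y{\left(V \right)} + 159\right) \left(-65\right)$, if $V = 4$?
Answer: $- \frac{20865}{2} \approx -10433.0$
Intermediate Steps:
$y{\left(m \right)} = \frac{3}{2}$ ($y{\left(m \right)} = \frac{1}{2} \cdot 3 = \frac{3}{2}$)
$\left(y{\left(V \right)} + 159\right) \left(-65\right) = \left(\frac{3}{2} + 159\right) \left(-65\right) = \frac{321}{2} \left(-65\right) = - \frac{20865}{2}$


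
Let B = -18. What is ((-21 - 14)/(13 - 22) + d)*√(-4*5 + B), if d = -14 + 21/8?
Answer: -539*I*√38/72 ≈ -46.147*I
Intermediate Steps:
d = -91/8 (d = -14 + 21*(⅛) = -14 + 21/8 = -91/8 ≈ -11.375)
((-21 - 14)/(13 - 22) + d)*√(-4*5 + B) = ((-21 - 14)/(13 - 22) - 91/8)*√(-4*5 - 18) = (-35/(-9) - 91/8)*√(-20 - 18) = (-35*(-⅑) - 91/8)*√(-38) = (35/9 - 91/8)*(I*√38) = -539*I*√38/72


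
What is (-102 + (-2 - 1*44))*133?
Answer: -19684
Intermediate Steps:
(-102 + (-2 - 1*44))*133 = (-102 + (-2 - 44))*133 = (-102 - 46)*133 = -148*133 = -19684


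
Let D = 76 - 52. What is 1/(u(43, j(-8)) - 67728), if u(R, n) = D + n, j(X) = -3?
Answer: -1/67707 ≈ -1.4770e-5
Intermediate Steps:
D = 24
u(R, n) = 24 + n
1/(u(43, j(-8)) - 67728) = 1/((24 - 3) - 67728) = 1/(21 - 67728) = 1/(-67707) = -1/67707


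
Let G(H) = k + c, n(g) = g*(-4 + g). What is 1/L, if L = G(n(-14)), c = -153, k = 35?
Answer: -1/118 ≈ -0.0084746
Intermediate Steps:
G(H) = -118 (G(H) = 35 - 153 = -118)
L = -118
1/L = 1/(-118) = -1/118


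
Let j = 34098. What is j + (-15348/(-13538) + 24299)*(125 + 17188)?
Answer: 2848004714727/6769 ≈ 4.2074e+8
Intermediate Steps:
j + (-15348/(-13538) + 24299)*(125 + 17188) = 34098 + (-15348/(-13538) + 24299)*(125 + 17188) = 34098 + (-15348*(-1/13538) + 24299)*17313 = 34098 + (7674/6769 + 24299)*17313 = 34098 + (164487605/6769)*17313 = 34098 + 2847773905365/6769 = 2848004714727/6769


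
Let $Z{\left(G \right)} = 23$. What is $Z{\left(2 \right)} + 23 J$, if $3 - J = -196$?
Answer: $4600$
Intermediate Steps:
$J = 199$ ($J = 3 - -196 = 3 + 196 = 199$)
$Z{\left(2 \right)} + 23 J = 23 + 23 \cdot 199 = 23 + 4577 = 4600$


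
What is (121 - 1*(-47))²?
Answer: 28224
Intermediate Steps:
(121 - 1*(-47))² = (121 + 47)² = 168² = 28224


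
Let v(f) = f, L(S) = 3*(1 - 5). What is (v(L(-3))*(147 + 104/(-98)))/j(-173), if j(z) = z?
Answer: 85812/8477 ≈ 10.123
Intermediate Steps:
L(S) = -12 (L(S) = 3*(-4) = -12)
(v(L(-3))*(147 + 104/(-98)))/j(-173) = -12*(147 + 104/(-98))/(-173) = -12*(147 + 104*(-1/98))*(-1/173) = -12*(147 - 52/49)*(-1/173) = -12*7151/49*(-1/173) = -85812/49*(-1/173) = 85812/8477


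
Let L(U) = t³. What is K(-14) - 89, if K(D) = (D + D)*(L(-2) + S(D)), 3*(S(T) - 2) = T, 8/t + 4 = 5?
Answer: -43051/3 ≈ -14350.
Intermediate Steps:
t = 8 (t = 8/(-4 + 5) = 8/1 = 8*1 = 8)
S(T) = 2 + T/3
L(U) = 512 (L(U) = 8³ = 512)
K(D) = 2*D*(514 + D/3) (K(D) = (D + D)*(512 + (2 + D/3)) = (2*D)*(514 + D/3) = 2*D*(514 + D/3))
K(-14) - 89 = (⅔)*(-14)*(1542 - 14) - 89 = (⅔)*(-14)*1528 - 89 = -42784/3 - 89 = -43051/3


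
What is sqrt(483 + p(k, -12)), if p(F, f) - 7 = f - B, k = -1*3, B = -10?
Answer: 2*sqrt(122) ≈ 22.091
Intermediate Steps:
k = -3
p(F, f) = 17 + f (p(F, f) = 7 + (f - 1*(-10)) = 7 + (f + 10) = 7 + (10 + f) = 17 + f)
sqrt(483 + p(k, -12)) = sqrt(483 + (17 - 12)) = sqrt(483 + 5) = sqrt(488) = 2*sqrt(122)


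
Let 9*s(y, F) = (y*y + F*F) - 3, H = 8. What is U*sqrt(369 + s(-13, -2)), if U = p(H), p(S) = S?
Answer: 8*sqrt(3491)/3 ≈ 157.56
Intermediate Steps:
s(y, F) = -1/3 + F**2/9 + y**2/9 (s(y, F) = ((y*y + F*F) - 3)/9 = ((y**2 + F**2) - 3)/9 = ((F**2 + y**2) - 3)/9 = (-3 + F**2 + y**2)/9 = -1/3 + F**2/9 + y**2/9)
U = 8
U*sqrt(369 + s(-13, -2)) = 8*sqrt(369 + (-1/3 + (1/9)*(-2)**2 + (1/9)*(-13)**2)) = 8*sqrt(369 + (-1/3 + (1/9)*4 + (1/9)*169)) = 8*sqrt(369 + (-1/3 + 4/9 + 169/9)) = 8*sqrt(369 + 170/9) = 8*sqrt(3491/9) = 8*(sqrt(3491)/3) = 8*sqrt(3491)/3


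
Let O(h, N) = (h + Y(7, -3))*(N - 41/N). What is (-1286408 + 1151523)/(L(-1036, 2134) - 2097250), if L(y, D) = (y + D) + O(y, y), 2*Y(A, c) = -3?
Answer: 279481720/2116222819 ≈ 0.13207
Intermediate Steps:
Y(A, c) = -3/2 (Y(A, c) = (½)*(-3) = -3/2)
O(h, N) = (-3/2 + h)*(N - 41/N) (O(h, N) = (h - 3/2)*(N - 41/N) = (-3/2 + h)*(N - 41/N))
L(y, D) = D + y + (123 - 82*y + y²*(-3 + 2*y))/(2*y) (L(y, D) = (y + D) + (123 - 82*y + y²*(-3 + 2*y))/(2*y) = (D + y) + (123 - 82*y + y²*(-3 + 2*y))/(2*y) = D + y + (123 - 82*y + y²*(-3 + 2*y))/(2*y))
(-1286408 + 1151523)/(L(-1036, 2134) - 2097250) = (-1286408 + 1151523)/((-41 + 2134 + (-1036)² - ½*(-1036) + (123/2)/(-1036)) - 2097250) = -134885/((-41 + 2134 + 1073296 + 518 + (123/2)*(-1/1036)) - 2097250) = -134885/((-41 + 2134 + 1073296 + 518 - 123/2072) - 2097250) = -134885/(2229279181/2072 - 2097250) = -134885/(-2116222819/2072) = -134885*(-2072/2116222819) = 279481720/2116222819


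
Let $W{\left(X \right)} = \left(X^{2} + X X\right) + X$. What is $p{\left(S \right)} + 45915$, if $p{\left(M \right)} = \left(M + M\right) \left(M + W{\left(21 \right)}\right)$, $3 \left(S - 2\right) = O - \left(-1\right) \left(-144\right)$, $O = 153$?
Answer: $54995$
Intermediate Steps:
$W{\left(X \right)} = X + 2 X^{2}$ ($W{\left(X \right)} = \left(X^{2} + X^{2}\right) + X = 2 X^{2} + X = X + 2 X^{2}$)
$S = 5$ ($S = 2 + \frac{153 - \left(-1\right) \left(-144\right)}{3} = 2 + \frac{153 - 144}{3} = 2 + \frac{1}{3} \cdot 9 = 2 + 3 = 5$)
$p{\left(M \right)} = 2 M \left(903 + M\right)$ ($p{\left(M \right)} = \left(M + M\right) \left(M + 21 \left(1 + 2 \cdot 21\right)\right) = 2 M \left(M + 21 \left(1 + 42\right)\right) = 2 M \left(M + 21 \cdot 43\right) = 2 M \left(M + 903\right) = 2 M \left(903 + M\right)$)
$p{\left(S \right)} + 45915 = 2 \cdot 5 \left(903 + 5\right) + 45915 = 2 \cdot 5 \cdot 908 + 45915 = 9080 + 45915 = 54995$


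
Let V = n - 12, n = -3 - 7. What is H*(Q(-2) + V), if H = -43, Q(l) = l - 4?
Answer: 1204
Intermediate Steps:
Q(l) = -4 + l
n = -10
V = -22 (V = -10 - 12 = -22)
H*(Q(-2) + V) = -43*((-4 - 2) - 22) = -43*(-6 - 22) = -43*(-28) = 1204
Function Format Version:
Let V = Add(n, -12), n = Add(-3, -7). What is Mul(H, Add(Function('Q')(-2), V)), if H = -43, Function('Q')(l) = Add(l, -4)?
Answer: 1204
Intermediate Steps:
Function('Q')(l) = Add(-4, l)
n = -10
V = -22 (V = Add(-10, -12) = -22)
Mul(H, Add(Function('Q')(-2), V)) = Mul(-43, Add(Add(-4, -2), -22)) = Mul(-43, Add(-6, -22)) = Mul(-43, -28) = 1204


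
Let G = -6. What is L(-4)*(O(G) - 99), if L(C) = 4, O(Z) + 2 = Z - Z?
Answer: -404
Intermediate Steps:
O(Z) = -2 (O(Z) = -2 + (Z - Z) = -2 + 0 = -2)
L(-4)*(O(G) - 99) = 4*(-2 - 99) = 4*(-101) = -404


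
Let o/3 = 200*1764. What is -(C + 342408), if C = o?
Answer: -1400808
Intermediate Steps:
o = 1058400 (o = 3*(200*1764) = 3*352800 = 1058400)
C = 1058400
-(C + 342408) = -(1058400 + 342408) = -1*1400808 = -1400808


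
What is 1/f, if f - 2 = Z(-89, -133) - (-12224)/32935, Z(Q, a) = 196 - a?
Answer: 32935/10913709 ≈ 0.0030178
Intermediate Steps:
f = 10913709/32935 (f = 2 + ((196 - 1*(-133)) - (-12224)/32935) = 2 + ((196 + 133) - (-12224)/32935) = 2 + (329 - 1*(-12224/32935)) = 2 + (329 + 12224/32935) = 2 + 10847839/32935 = 10913709/32935 ≈ 331.37)
1/f = 1/(10913709/32935) = 32935/10913709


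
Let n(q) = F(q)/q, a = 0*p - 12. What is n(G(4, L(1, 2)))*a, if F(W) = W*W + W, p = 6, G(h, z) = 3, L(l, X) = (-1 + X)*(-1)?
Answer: -48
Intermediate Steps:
L(l, X) = 1 - X
F(W) = W + W**2 (F(W) = W**2 + W = W + W**2)
a = -12 (a = 0*6 - 12 = 0 - 12 = -12)
n(q) = 1 + q (n(q) = (q*(1 + q))/q = 1 + q)
n(G(4, L(1, 2)))*a = (1 + 3)*(-12) = 4*(-12) = -48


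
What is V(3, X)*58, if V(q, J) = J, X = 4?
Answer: 232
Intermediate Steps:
V(3, X)*58 = 4*58 = 232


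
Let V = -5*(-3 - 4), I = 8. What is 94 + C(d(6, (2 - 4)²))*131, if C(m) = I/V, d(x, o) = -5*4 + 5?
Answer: 4338/35 ≈ 123.94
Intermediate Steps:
d(x, o) = -15 (d(x, o) = -20 + 5 = -15)
V = 35 (V = -5*(-7) = 35)
C(m) = 8/35
94 + C(d(6, (2 - 4)²))*131 = 94 + (8/35)*131 = 94 + 1048/35 = 4338/35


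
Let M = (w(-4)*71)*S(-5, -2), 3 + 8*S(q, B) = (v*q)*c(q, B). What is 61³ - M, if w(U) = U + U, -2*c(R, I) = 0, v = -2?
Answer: 226768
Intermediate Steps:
c(R, I) = 0 (c(R, I) = -½*0 = 0)
w(U) = 2*U
S(q, B) = -3/8 (S(q, B) = -3/8 + (-2*q*0)/8 = -3/8 + (⅛)*0 = -3/8 + 0 = -3/8)
M = 213 (M = ((2*(-4))*71)*(-3/8) = -8*71*(-3/8) = -568*(-3/8) = 213)
61³ - M = 61³ - 1*213 = 226981 - 213 = 226768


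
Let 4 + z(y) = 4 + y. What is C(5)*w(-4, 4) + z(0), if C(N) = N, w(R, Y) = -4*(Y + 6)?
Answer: -200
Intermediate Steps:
z(y) = y (z(y) = -4 + (4 + y) = y)
w(R, Y) = -24 - 4*Y (w(R, Y) = -4*(6 + Y) = -24 - 4*Y)
C(5)*w(-4, 4) + z(0) = 5*(-24 - 4*4) + 0 = 5*(-24 - 16) + 0 = 5*(-40) + 0 = -200 + 0 = -200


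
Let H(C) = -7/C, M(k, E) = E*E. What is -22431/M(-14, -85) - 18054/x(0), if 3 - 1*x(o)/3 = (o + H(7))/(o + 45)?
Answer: -57636849/28900 ≈ -1994.4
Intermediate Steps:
M(k, E) = E**2
x(o) = 9 - 3*(-1 + o)/(45 + o) (x(o) = 9 - 3*(o - 7/7)/(o + 45) = 9 - 3*(o - 7*1/7)/(45 + o) = 9 - 3*(o - 1)/(45 + o) = 9 - 3*(-1 + o)/(45 + o))
-22431/M(-14, -85) - 18054/x(0) = -22431/((-85)**2) - 18054*(45 + 0)/(6*(68 + 0)) = -22431/7225 - 18054/(6*68/45) = -22431*1/7225 - 18054/(6*(1/45)*68) = -22431/7225 - 18054/136/15 = -22431/7225 - 18054*15/136 = -22431/7225 - 7965/4 = -57636849/28900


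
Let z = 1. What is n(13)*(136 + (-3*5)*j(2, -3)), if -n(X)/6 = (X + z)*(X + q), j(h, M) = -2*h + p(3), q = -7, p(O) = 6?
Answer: -53424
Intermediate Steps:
j(h, M) = 6 - 2*h (j(h, M) = -2*h + 6 = 6 - 2*h)
n(X) = -6*(1 + X)*(-7 + X) (n(X) = -6*(X + 1)*(X - 7) = -6*(1 + X)*(-7 + X))
n(13)*(136 + (-3*5)*j(2, -3)) = (42 - 6*13² + 36*13)*(136 + (-3*5)*(6 - 2*2)) = (42 - 6*169 + 468)*(136 - 15*(6 - 4)) = (42 - 1014 + 468)*(136 - 15*2) = -504*(136 - 30) = -504*106 = -53424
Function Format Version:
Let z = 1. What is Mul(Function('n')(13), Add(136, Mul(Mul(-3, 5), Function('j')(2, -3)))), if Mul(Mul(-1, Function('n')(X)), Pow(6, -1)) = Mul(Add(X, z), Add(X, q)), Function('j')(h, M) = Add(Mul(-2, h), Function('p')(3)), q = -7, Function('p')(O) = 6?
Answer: -53424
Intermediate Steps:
Function('j')(h, M) = Add(6, Mul(-2, h)) (Function('j')(h, M) = Add(Mul(-2, h), 6) = Add(6, Mul(-2, h)))
Function('n')(X) = Mul(-6, Add(1, X), Add(-7, X)) (Function('n')(X) = Mul(-6, Mul(Add(X, 1), Add(X, -7))) = Mul(-6, Mul(Add(1, X), Add(-7, X))) = Mul(-6, Add(1, X), Add(-7, X)))
Mul(Function('n')(13), Add(136, Mul(Mul(-3, 5), Function('j')(2, -3)))) = Mul(Add(42, Mul(-6, Pow(13, 2)), Mul(36, 13)), Add(136, Mul(Mul(-3, 5), Add(6, Mul(-2, 2))))) = Mul(Add(42, Mul(-6, 169), 468), Add(136, Mul(-15, Add(6, -4)))) = Mul(Add(42, -1014, 468), Add(136, Mul(-15, 2))) = Mul(-504, Add(136, -30)) = Mul(-504, 106) = -53424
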